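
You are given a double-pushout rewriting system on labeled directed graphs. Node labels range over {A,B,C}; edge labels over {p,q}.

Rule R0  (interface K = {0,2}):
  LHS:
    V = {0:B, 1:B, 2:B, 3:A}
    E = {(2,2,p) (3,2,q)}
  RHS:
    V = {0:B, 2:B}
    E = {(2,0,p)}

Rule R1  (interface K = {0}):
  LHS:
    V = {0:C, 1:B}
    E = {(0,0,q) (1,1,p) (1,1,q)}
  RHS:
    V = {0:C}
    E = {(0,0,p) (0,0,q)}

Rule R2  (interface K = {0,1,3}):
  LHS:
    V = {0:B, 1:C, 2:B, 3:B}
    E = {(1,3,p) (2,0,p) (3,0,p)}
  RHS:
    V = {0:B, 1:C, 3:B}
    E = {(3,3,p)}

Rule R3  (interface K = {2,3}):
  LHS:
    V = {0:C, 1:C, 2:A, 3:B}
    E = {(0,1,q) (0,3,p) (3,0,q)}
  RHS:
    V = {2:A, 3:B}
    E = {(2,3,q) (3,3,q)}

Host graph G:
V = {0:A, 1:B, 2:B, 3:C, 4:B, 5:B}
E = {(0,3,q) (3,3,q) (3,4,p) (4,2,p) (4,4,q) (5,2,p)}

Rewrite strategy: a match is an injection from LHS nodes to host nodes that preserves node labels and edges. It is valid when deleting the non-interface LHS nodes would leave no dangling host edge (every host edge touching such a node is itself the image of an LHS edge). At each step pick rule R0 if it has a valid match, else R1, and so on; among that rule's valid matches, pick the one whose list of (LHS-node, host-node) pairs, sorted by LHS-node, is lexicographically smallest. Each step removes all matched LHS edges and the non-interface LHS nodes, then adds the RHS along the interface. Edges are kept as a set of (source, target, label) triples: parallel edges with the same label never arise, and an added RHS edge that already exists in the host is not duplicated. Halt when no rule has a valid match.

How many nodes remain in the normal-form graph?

Answer: 4

Derivation:
initial: |V|=6 |E|=6  E = 0-q->3 3-q->3 3-p->4 4-p->2 4-q->4 5-p->2
step 1: apply R2 at {0↦2, 1↦3, 2↦5, 3↦4}  → |V|=5 |E|=4  E = 0-q->3 3-q->3 4-p->4 4-q->4
step 2: apply R1 at {0↦3, 1↦4}  → |V|=4 |E|=3  E = 0-q->3 3-p->3 3-q->3
final graph: no rule applies after step 2
NF nodes: {0:A, 1:B, 2:B, 3:C}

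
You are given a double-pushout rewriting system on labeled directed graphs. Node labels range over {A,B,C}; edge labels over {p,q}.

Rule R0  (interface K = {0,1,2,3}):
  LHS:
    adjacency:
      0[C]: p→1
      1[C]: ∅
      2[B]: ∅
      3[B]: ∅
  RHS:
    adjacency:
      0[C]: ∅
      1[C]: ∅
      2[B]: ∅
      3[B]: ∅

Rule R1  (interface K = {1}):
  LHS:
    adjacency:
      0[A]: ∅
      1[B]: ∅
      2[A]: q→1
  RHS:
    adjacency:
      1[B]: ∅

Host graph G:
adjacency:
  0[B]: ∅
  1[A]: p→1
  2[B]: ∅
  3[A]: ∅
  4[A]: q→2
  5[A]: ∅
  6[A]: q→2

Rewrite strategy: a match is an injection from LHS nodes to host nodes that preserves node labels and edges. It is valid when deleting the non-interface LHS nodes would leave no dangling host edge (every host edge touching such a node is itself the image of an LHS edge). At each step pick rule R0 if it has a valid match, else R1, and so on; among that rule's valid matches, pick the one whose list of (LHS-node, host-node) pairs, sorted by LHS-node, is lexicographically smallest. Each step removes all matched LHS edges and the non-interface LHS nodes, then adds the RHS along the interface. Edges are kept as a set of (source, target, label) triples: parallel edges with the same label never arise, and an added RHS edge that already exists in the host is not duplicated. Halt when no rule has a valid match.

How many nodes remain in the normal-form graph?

Answer: 3

Rewrite trace:
initial: |V|=7 |E|=3  E = 1-p->1 4-q->2 6-q->2
step 1: apply R1 at {0↦3, 1↦2, 2↦4}  → |V|=5 |E|=2  E = 1-p->1 6-q->2
step 2: apply R1 at {0↦5, 1↦2, 2↦6}  → |V|=3 |E|=1  E = 1-p->1
final graph: no rule applies after step 2
NF nodes: {0:B, 1:A, 2:B}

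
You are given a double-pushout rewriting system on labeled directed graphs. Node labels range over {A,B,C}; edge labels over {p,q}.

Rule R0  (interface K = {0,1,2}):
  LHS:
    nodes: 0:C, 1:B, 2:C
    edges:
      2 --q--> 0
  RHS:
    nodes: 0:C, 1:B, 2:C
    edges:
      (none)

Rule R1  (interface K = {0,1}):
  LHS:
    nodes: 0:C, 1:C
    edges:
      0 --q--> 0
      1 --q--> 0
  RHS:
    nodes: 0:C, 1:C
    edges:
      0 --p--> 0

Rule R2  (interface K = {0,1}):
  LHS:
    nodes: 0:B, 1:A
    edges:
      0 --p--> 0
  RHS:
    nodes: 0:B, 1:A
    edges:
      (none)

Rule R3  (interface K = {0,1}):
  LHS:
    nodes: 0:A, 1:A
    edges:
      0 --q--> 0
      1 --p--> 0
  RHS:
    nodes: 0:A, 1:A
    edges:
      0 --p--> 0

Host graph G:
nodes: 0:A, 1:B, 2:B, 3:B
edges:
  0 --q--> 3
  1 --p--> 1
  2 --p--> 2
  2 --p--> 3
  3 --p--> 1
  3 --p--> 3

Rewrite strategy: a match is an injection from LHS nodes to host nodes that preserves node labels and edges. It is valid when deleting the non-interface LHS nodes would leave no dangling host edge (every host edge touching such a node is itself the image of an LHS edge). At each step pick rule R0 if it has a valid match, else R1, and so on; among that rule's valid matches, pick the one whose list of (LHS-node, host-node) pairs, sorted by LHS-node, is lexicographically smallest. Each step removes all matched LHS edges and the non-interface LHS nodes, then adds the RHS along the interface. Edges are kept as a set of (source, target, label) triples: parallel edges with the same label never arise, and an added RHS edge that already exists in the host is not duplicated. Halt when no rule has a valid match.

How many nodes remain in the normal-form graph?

Answer: 4

Rewrite trace:
[0] host  ⇒  4 nodes, 6 edges  {0-q->3 1-p->1 2-p->2 2-p->3 3-p->1 3-p->3}
[1] R2 @ {0↦1, 1↦0}  ⇒  4 nodes, 5 edges  {0-q->3 2-p->2 2-p->3 3-p->1 3-p->3}
[2] R2 @ {0↦2, 1↦0}  ⇒  4 nodes, 4 edges  {0-q->3 2-p->3 3-p->1 3-p->3}
[3] R2 @ {0↦3, 1↦0}  ⇒  4 nodes, 3 edges  {0-q->3 2-p->3 3-p->1}
normal form: no rule applies after step 3
NF nodes: {0:A, 1:B, 2:B, 3:B}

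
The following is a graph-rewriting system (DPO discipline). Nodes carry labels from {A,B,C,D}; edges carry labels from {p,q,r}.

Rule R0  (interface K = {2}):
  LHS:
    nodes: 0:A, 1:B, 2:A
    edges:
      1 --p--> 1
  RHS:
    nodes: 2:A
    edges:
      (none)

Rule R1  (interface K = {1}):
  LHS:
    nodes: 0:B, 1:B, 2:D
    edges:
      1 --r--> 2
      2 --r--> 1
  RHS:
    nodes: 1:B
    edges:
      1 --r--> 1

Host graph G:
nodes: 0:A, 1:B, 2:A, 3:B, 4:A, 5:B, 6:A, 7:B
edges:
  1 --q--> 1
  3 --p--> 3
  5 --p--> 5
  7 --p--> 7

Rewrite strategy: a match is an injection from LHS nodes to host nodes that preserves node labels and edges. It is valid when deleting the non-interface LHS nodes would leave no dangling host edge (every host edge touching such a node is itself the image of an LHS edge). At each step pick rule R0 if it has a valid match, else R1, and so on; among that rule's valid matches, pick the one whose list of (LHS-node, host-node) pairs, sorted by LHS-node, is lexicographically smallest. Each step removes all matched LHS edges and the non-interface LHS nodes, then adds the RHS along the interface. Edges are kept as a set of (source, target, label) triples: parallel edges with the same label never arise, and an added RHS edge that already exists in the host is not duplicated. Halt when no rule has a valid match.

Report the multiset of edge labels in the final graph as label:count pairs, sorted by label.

initial: |V|=8 |E|=4  E = 1-q->1 3-p->3 5-p->5 7-p->7
step 1: apply R0 at {0↦0, 1↦3, 2↦2}  → |V|=6 |E|=3  E = 1-q->1 5-p->5 7-p->7
step 2: apply R0 at {0↦2, 1↦5, 2↦4}  → |V|=4 |E|=2  E = 1-q->1 7-p->7
step 3: apply R0 at {0↦4, 1↦7, 2↦6}  → |V|=2 |E|=1  E = 1-q->1
halt: no rule applies after step 3
NF edges: [(1, 1, 'q')]

Answer: q:1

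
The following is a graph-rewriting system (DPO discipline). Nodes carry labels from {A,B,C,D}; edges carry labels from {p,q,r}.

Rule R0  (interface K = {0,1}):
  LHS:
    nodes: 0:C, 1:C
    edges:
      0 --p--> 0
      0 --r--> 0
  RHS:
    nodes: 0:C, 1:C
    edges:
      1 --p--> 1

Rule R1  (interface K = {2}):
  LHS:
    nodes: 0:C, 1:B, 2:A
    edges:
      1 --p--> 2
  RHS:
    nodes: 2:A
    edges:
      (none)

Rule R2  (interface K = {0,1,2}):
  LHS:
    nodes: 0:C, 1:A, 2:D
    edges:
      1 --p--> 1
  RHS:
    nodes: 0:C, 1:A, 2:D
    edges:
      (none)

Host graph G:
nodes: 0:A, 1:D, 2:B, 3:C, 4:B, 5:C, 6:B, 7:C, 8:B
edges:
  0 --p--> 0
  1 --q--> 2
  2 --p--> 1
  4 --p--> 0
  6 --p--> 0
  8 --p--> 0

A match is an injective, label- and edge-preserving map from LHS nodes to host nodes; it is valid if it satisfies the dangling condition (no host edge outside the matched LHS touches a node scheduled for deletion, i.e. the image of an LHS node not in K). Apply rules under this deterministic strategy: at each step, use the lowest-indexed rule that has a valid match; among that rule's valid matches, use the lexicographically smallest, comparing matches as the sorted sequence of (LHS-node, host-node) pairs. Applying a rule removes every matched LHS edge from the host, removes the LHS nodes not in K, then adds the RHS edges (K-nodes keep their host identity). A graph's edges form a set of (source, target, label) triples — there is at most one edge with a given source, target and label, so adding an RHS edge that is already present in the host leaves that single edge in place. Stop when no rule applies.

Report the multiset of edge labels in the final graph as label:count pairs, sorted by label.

[0] host  ⇒  9 nodes, 6 edges  {0-p->0 1-q->2 2-p->1 4-p->0 6-p->0 8-p->0}
[1] R1 @ {0↦3, 1↦4, 2↦0}  ⇒  7 nodes, 5 edges  {0-p->0 1-q->2 2-p->1 6-p->0 8-p->0}
[2] R1 @ {0↦5, 1↦6, 2↦0}  ⇒  5 nodes, 4 edges  {0-p->0 1-q->2 2-p->1 8-p->0}
[3] R1 @ {0↦7, 1↦8, 2↦0}  ⇒  3 nodes, 3 edges  {0-p->0 1-q->2 2-p->1}
final graph: no rule applies after step 3
NF edges: [(0, 0, 'p'), (1, 2, 'q'), (2, 1, 'p')]

Answer: p:2 q:1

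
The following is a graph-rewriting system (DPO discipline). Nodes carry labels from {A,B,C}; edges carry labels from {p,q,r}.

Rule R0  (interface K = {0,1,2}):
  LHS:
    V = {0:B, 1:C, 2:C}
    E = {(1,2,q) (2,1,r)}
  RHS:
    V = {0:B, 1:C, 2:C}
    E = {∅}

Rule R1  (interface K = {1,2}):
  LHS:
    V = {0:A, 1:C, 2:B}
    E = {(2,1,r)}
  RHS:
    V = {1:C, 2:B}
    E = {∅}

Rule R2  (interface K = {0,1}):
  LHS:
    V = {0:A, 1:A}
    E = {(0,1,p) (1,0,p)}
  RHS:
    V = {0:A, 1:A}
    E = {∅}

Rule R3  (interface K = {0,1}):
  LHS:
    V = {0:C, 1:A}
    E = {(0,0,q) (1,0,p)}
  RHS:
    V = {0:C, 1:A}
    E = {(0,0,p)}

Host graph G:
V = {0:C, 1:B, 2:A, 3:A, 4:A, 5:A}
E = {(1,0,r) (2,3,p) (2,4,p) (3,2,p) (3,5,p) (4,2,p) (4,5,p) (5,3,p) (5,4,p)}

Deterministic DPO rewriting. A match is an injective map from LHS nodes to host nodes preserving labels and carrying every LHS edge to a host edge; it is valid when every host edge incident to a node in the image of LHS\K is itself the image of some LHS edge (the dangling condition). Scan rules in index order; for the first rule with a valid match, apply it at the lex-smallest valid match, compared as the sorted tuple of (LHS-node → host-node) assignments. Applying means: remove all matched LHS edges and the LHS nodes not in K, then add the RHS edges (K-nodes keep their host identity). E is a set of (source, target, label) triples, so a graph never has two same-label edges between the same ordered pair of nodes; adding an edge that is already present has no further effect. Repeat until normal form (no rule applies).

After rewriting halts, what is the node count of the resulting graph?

[0] host  ⇒  6 nodes, 9 edges  {1-r->0 2-p->3 2-p->4 3-p->2 3-p->5 4-p->2 4-p->5 5-p->3 5-p->4}
[1] R2 @ {0↦2, 1↦3}  ⇒  6 nodes, 7 edges  {1-r->0 2-p->4 3-p->5 4-p->2 4-p->5 5-p->3 5-p->4}
[2] R2 @ {0↦2, 1↦4}  ⇒  6 nodes, 5 edges  {1-r->0 3-p->5 4-p->5 5-p->3 5-p->4}
[3] R1 @ {0↦2, 1↦0, 2↦1}  ⇒  5 nodes, 4 edges  {3-p->5 4-p->5 5-p->3 5-p->4}
[4] R2 @ {0↦3, 1↦5}  ⇒  5 nodes, 2 edges  {4-p->5 5-p->4}
[5] R2 @ {0↦4, 1↦5}  ⇒  5 nodes, 0 edges  {∅}
halt: no rule applies after step 5
NF nodes: {0:C, 1:B, 3:A, 4:A, 5:A}

Answer: 5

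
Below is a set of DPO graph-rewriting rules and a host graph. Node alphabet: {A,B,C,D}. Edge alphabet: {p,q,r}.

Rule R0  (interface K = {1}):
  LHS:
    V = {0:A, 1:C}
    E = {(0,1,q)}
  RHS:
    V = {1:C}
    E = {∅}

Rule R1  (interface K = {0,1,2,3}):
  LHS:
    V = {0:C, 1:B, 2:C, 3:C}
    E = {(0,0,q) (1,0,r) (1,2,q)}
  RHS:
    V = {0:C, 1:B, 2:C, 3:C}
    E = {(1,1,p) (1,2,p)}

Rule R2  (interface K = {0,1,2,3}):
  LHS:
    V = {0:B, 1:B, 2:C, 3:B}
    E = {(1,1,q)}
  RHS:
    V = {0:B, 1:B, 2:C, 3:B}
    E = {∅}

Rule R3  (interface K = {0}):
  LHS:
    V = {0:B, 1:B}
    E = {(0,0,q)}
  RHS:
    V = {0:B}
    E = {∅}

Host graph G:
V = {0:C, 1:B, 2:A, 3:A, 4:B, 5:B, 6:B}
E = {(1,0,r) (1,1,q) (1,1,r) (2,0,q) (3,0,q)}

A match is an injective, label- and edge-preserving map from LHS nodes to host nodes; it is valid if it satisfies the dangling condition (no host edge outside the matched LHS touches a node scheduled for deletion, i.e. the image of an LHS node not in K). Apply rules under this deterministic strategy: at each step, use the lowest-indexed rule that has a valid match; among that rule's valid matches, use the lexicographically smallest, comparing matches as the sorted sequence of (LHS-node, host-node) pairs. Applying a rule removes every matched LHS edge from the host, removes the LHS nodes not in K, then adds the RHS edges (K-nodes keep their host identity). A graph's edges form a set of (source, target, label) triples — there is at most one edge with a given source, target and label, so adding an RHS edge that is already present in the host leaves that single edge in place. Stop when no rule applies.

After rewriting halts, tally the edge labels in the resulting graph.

[0] host  ⇒  7 nodes, 5 edges  {1-r->0 1-q->1 1-r->1 2-q->0 3-q->0}
[1] R0 @ {0↦2, 1↦0}  ⇒  6 nodes, 4 edges  {1-r->0 1-q->1 1-r->1 3-q->0}
[2] R0 @ {0↦3, 1↦0}  ⇒  5 nodes, 3 edges  {1-r->0 1-q->1 1-r->1}
[3] R2 @ {0↦4, 1↦1, 2↦0, 3↦5}  ⇒  5 nodes, 2 edges  {1-r->0 1-r->1}
normal form: no rule applies after step 3
NF edges: [(1, 0, 'r'), (1, 1, 'r')]

Answer: r:2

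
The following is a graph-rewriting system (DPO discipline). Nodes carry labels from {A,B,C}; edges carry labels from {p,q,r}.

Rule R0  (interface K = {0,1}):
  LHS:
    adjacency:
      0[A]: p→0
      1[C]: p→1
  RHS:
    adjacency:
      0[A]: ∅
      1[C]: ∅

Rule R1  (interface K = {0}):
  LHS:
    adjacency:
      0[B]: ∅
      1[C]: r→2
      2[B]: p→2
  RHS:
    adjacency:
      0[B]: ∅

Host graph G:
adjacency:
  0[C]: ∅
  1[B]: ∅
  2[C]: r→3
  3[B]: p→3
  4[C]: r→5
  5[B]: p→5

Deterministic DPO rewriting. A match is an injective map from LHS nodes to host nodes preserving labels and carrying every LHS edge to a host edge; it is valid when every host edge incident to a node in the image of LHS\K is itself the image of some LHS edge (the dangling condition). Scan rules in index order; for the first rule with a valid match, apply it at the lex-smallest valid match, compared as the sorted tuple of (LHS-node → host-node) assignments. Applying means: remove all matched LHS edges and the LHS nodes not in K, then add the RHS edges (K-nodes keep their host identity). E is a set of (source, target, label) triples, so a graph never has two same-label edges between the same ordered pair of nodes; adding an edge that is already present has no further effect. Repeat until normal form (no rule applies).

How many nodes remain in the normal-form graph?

Answer: 2

Rewrite trace:
[0] host  ⇒  6 nodes, 4 edges  {2-r->3 3-p->3 4-r->5 5-p->5}
[1] R1 @ {0↦1, 1↦2, 2↦3}  ⇒  4 nodes, 2 edges  {4-r->5 5-p->5}
[2] R1 @ {0↦1, 1↦4, 2↦5}  ⇒  2 nodes, 0 edges  {∅}
final graph: no rule applies after step 2
NF nodes: {0:C, 1:B}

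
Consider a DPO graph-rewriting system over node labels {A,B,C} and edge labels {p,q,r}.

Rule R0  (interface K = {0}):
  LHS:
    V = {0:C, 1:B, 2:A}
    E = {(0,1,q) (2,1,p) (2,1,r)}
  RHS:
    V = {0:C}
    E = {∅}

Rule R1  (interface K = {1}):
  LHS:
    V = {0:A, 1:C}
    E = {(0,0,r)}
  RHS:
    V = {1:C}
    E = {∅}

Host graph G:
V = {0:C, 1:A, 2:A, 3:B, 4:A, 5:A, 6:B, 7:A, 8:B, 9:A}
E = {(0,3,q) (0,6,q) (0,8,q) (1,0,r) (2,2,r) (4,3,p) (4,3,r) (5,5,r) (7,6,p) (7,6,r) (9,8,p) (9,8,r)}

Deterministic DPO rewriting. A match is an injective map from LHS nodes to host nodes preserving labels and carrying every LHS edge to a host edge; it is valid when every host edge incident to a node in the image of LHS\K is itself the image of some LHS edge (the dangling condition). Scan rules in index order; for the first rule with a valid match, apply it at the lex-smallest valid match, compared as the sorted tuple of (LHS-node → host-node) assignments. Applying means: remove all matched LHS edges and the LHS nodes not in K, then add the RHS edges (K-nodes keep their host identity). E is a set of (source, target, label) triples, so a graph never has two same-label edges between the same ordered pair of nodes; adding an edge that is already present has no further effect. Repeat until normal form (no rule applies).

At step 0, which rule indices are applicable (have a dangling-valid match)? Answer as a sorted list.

R0: 3 valid matches — {0↦0, 1↦3, 2↦4}, {0↦0, 1↦6, 2↦7}, {0↦0, 1↦8, 2↦9}
R1: 2 valid matches — {0↦2, 1↦0}, {0↦5, 1↦0}

Answer: [R0,R1]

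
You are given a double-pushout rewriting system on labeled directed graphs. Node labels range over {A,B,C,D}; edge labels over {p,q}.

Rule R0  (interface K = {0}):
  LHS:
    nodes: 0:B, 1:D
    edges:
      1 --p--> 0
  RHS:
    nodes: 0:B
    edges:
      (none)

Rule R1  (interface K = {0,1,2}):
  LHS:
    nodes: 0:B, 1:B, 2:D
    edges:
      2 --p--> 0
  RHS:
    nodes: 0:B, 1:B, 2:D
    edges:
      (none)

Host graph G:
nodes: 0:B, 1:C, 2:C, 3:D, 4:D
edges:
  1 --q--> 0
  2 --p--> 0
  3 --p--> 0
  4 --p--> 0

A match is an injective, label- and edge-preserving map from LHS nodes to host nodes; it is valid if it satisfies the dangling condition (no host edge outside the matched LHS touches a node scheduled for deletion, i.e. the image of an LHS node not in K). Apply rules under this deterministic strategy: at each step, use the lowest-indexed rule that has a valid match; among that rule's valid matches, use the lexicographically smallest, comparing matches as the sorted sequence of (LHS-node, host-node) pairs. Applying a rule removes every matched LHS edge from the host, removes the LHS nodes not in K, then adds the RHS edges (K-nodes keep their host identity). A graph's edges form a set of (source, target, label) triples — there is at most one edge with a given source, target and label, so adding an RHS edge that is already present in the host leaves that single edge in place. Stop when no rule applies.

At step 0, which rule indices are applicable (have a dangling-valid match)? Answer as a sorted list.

R0: 2 valid matches — {0↦0, 1↦3}, {0↦0, 1↦4}
R1: no valid match — LHS pattern not found

Answer: [R0]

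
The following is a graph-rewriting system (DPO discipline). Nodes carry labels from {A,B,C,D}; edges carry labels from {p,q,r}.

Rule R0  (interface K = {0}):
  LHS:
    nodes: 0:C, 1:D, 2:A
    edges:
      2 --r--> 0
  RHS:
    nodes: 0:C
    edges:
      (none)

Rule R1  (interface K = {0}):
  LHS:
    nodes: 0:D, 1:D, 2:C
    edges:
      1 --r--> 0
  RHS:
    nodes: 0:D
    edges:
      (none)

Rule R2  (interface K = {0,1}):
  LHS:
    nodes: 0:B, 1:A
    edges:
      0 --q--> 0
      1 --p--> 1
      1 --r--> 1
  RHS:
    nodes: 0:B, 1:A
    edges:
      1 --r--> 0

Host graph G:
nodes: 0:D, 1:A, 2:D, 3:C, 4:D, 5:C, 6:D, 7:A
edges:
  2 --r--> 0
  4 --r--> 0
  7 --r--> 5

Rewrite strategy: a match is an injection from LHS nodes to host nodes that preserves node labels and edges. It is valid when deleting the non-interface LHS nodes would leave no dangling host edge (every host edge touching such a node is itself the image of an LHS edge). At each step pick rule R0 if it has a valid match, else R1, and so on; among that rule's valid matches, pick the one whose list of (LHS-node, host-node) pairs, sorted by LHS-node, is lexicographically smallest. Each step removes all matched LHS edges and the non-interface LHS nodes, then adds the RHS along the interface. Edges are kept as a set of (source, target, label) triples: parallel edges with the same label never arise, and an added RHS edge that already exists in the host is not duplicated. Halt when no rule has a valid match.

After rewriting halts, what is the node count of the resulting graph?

Answer: 2

Steps:
initial: |V|=8 |E|=3  E = 2-r->0 4-r->0 7-r->5
step 1: apply R0 at {0↦5, 1↦6, 2↦7}  → |V|=6 |E|=2  E = 2-r->0 4-r->0
step 2: apply R1 at {0↦0, 1↦2, 2↦3}  → |V|=4 |E|=1  E = 4-r->0
step 3: apply R1 at {0↦0, 1↦4, 2↦5}  → |V|=2 |E|=0  E = ∅
normal form: no rule applies after step 3
NF nodes: {0:D, 1:A}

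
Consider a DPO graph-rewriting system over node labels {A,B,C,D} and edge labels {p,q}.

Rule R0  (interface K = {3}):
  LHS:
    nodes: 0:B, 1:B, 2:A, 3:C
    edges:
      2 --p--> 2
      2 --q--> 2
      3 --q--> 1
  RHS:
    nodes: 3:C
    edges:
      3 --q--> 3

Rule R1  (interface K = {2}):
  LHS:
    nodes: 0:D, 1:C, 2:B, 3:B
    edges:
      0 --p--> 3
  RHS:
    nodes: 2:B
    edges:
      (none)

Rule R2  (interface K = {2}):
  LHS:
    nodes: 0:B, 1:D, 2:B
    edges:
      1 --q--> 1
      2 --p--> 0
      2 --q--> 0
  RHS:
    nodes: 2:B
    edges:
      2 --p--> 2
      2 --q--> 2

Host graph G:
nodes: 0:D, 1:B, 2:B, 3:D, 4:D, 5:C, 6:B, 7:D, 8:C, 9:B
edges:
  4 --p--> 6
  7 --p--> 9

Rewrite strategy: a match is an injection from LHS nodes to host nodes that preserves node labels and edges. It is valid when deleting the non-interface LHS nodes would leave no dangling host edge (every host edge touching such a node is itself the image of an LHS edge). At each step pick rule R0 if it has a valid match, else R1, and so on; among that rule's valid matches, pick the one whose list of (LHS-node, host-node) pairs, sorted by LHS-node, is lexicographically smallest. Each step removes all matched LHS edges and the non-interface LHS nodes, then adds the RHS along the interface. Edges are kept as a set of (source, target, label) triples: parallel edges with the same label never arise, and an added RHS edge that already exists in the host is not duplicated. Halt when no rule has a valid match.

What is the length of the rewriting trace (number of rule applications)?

[0] host  ⇒  10 nodes, 2 edges  {4-p->6 7-p->9}
[1] R1 @ {0↦4, 1↦5, 2↦1, 3↦6}  ⇒  7 nodes, 1 edges  {7-p->9}
[2] R1 @ {0↦7, 1↦8, 2↦1, 3↦9}  ⇒  4 nodes, 0 edges  {∅}
final graph: no rule applies after step 2

Answer: 2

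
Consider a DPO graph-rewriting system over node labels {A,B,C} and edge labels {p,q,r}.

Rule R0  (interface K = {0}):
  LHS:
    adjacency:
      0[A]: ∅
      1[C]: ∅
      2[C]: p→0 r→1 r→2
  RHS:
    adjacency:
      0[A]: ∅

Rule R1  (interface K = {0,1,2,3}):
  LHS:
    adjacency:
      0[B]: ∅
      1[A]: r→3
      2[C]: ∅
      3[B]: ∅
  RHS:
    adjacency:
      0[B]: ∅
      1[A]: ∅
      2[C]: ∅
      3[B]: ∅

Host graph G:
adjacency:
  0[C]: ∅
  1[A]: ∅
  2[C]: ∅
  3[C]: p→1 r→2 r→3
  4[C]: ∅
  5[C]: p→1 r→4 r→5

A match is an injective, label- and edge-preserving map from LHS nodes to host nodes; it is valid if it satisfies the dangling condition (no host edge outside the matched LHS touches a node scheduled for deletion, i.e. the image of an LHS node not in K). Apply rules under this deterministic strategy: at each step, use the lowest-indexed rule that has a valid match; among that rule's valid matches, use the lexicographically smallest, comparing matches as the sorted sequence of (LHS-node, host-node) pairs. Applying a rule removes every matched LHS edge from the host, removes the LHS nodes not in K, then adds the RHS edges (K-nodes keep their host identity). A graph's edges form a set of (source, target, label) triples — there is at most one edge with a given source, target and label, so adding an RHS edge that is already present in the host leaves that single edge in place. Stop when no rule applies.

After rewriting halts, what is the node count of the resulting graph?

initial: |V|=6 |E|=6  E = 3-p->1 3-r->2 3-r->3 5-p->1 5-r->4 5-r->5
step 1: apply R0 at {0↦1, 1↦2, 2↦3}  → |V|=4 |E|=3  E = 5-p->1 5-r->4 5-r->5
step 2: apply R0 at {0↦1, 1↦4, 2↦5}  → |V|=2 |E|=0  E = ∅
final graph: no rule applies after step 2
NF nodes: {0:C, 1:A}

Answer: 2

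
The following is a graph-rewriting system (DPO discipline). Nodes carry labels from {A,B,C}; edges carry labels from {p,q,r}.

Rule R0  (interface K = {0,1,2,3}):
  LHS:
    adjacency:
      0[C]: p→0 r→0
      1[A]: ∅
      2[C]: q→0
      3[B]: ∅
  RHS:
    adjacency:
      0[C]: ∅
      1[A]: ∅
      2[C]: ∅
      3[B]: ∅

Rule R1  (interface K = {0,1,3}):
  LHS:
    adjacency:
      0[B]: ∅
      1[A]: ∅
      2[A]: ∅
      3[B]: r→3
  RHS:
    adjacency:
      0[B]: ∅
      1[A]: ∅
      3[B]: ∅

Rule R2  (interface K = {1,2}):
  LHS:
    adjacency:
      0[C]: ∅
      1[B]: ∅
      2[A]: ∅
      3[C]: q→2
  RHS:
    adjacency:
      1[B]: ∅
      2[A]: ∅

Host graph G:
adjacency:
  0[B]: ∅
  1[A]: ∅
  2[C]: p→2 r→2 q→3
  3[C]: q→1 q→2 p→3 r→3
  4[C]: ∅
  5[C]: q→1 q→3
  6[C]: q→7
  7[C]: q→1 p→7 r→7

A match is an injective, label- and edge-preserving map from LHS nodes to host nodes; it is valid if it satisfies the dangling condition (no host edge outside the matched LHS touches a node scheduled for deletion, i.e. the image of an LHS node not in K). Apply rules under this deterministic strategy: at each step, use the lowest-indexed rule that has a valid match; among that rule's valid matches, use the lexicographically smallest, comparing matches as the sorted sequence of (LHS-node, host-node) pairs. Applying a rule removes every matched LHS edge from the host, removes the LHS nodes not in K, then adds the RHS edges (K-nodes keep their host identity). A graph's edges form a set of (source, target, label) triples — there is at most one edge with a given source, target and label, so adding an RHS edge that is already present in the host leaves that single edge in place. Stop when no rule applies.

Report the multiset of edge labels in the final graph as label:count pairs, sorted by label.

Answer: q:3

Steps:
initial: |V|=8 |E|=13  E = 2-p->2 2-r->2 2-q->3 3-q->1 3-q->2 3-p->3 3-r->3 5-q->1 5-q->3 6-q->7 7-q->1 7-p->7 7-r->7
step 1: apply R0 at {0↦2, 1↦1, 2↦3, 3↦0}  → |V|=8 |E|=10  E = 2-q->3 3-q->1 3-p->3 3-r->3 5-q->1 5-q->3 6-q->7 7-q->1 7-p->7 7-r->7
step 2: apply R0 at {0↦3, 1↦1, 2↦2, 3↦0}  → |V|=8 |E|=7  E = 3-q->1 5-q->1 5-q->3 6-q->7 7-q->1 7-p->7 7-r->7
step 3: apply R0 at {0↦7, 1↦1, 2↦6, 3↦0}  → |V|=8 |E|=4  E = 3-q->1 5-q->1 5-q->3 7-q->1
step 4: apply R2 at {0↦2, 1↦0, 2↦1, 3↦7}  → |V|=6 |E|=3  E = 3-q->1 5-q->1 5-q->3
normal form: no rule applies after step 4
NF edges: [(3, 1, 'q'), (5, 1, 'q'), (5, 3, 'q')]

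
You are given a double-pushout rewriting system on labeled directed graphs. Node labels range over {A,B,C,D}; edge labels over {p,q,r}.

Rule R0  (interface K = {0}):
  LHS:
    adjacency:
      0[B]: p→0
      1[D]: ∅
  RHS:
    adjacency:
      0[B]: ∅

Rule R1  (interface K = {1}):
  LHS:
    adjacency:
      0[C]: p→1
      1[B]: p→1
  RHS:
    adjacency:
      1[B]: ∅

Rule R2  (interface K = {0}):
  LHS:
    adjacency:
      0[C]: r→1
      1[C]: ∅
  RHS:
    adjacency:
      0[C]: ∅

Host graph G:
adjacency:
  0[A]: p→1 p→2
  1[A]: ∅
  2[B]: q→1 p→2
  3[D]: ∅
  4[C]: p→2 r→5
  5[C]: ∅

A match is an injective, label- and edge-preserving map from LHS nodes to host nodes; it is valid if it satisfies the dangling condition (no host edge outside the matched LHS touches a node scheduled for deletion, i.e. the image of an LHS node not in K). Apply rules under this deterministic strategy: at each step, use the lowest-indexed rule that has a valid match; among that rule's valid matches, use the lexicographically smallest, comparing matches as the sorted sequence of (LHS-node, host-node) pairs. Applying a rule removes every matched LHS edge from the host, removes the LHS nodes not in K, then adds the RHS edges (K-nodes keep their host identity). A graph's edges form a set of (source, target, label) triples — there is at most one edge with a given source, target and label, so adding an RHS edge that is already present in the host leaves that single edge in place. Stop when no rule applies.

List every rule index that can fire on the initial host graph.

R0: 1 valid match — {0↦2, 1↦3}
R1: no valid match — 1 raw match, all fail dangling condition
R2: 1 valid match — {0↦4, 1↦5}

Answer: [R0,R2]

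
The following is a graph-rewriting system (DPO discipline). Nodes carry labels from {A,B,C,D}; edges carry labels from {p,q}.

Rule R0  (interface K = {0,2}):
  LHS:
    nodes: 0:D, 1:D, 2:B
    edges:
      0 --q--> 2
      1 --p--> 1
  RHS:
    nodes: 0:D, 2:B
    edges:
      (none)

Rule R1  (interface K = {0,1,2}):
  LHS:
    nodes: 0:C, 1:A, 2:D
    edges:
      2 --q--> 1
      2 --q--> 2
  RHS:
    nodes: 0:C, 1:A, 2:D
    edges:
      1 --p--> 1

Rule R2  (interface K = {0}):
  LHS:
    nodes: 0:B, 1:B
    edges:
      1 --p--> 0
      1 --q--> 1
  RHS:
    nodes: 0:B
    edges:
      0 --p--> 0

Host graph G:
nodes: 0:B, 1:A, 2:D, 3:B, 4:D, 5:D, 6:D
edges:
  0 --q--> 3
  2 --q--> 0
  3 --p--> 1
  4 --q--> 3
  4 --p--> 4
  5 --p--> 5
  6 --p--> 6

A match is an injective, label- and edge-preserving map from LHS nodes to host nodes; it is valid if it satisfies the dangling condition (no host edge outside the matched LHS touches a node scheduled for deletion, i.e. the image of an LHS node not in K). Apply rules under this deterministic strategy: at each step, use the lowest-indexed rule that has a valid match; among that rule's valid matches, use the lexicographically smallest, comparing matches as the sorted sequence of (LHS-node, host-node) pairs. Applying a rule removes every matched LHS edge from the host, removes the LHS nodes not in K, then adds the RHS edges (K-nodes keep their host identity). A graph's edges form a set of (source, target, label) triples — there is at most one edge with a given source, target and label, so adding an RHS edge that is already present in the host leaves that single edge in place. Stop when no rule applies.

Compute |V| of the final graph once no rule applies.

[0] host  ⇒  7 nodes, 7 edges  {0-q->3 2-q->0 3-p->1 4-q->3 4-p->4 5-p->5 6-p->6}
[1] R0 @ {0↦2, 1↦5, 2↦0}  ⇒  6 nodes, 5 edges  {0-q->3 3-p->1 4-q->3 4-p->4 6-p->6}
[2] R0 @ {0↦4, 1↦6, 2↦3}  ⇒  5 nodes, 3 edges  {0-q->3 3-p->1 4-p->4}
normal form: no rule applies after step 2
NF nodes: {0:B, 1:A, 2:D, 3:B, 4:D}

Answer: 5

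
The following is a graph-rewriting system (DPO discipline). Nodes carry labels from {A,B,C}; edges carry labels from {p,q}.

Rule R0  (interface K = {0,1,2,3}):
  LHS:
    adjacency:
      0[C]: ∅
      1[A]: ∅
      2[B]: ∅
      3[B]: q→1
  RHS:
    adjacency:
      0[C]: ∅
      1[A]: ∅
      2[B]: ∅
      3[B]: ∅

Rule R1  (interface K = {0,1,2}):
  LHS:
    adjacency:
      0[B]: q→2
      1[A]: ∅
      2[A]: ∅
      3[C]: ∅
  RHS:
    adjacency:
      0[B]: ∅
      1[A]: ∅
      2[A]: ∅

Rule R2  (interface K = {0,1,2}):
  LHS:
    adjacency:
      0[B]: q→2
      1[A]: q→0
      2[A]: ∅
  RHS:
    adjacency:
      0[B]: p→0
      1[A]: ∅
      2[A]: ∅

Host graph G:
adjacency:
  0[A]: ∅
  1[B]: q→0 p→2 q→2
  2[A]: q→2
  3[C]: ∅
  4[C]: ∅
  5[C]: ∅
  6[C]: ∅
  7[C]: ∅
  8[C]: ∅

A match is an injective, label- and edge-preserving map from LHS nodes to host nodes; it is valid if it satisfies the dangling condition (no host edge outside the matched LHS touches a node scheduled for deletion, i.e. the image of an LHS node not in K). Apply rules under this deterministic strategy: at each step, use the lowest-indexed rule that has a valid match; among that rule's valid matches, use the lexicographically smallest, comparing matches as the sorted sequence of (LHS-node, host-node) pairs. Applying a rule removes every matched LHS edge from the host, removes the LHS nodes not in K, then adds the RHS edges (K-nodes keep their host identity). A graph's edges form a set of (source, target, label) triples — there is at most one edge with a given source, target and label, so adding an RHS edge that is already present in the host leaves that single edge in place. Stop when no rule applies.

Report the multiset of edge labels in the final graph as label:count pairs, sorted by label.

Answer: p:1 q:1

Steps:
initial: |V|=9 |E|=4  E = 1-q->0 1-p->2 1-q->2 2-q->2
step 1: apply R1 at {0↦1, 1↦0, 2↦2, 3↦3}  → |V|=8 |E|=3  E = 1-q->0 1-p->2 2-q->2
step 2: apply R1 at {0↦1, 1↦2, 2↦0, 3↦4}  → |V|=7 |E|=2  E = 1-p->2 2-q->2
normal form: no rule applies after step 2
NF edges: [(1, 2, 'p'), (2, 2, 'q')]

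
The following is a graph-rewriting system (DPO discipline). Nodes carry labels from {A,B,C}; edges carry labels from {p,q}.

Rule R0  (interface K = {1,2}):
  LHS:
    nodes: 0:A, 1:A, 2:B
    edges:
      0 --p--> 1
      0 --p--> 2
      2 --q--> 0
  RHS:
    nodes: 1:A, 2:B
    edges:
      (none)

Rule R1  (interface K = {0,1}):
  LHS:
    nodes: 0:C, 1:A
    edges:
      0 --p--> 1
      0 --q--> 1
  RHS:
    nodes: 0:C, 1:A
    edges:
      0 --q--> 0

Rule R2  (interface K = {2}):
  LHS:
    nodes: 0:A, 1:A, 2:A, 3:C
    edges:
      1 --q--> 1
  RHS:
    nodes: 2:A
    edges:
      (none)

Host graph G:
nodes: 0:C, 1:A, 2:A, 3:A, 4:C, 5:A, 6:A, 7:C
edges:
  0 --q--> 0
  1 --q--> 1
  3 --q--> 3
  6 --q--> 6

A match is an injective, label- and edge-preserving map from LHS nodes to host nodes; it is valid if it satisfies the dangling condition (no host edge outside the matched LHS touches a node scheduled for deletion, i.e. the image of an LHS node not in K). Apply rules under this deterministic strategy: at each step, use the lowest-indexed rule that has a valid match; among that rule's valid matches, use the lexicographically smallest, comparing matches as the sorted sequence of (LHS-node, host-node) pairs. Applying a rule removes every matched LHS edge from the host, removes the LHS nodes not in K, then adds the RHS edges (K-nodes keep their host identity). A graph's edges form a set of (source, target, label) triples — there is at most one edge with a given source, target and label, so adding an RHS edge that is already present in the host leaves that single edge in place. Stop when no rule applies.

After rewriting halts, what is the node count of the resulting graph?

Answer: 2

Derivation:
initial: |V|=8 |E|=4  E = 0-q->0 1-q->1 3-q->3 6-q->6
step 1: apply R2 at {0↦2, 1↦1, 2↦3, 3↦4}  → |V|=5 |E|=3  E = 0-q->0 3-q->3 6-q->6
step 2: apply R2 at {0↦5, 1↦3, 2↦6, 3↦7}  → |V|=2 |E|=2  E = 0-q->0 6-q->6
normal form: no rule applies after step 2
NF nodes: {0:C, 6:A}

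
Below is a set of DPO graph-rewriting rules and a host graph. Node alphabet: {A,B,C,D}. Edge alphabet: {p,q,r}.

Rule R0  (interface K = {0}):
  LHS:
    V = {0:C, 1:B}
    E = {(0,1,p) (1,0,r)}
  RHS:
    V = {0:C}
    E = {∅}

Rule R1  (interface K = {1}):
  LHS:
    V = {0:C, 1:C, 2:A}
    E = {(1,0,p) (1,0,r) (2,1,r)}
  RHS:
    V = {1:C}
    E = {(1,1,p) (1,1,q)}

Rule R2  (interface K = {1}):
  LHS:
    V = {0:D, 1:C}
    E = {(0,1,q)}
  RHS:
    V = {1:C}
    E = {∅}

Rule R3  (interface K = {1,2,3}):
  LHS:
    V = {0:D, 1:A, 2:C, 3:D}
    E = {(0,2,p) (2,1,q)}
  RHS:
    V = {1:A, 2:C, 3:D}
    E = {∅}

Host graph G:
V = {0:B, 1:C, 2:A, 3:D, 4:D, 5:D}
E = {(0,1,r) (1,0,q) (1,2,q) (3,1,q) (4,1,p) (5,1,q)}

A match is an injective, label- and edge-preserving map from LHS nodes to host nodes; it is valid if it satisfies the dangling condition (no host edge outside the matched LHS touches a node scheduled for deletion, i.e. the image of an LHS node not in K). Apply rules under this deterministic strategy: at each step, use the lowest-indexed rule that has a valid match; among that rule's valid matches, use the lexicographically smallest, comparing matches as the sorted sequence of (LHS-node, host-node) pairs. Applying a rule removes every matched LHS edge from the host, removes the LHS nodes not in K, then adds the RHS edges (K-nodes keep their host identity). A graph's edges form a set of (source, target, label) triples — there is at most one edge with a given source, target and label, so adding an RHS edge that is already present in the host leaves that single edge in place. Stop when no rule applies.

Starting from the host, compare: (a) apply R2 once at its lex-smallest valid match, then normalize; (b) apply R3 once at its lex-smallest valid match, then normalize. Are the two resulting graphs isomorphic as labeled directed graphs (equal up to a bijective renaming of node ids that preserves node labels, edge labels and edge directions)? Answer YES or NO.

Answer: NO

Rewrite trace:
branch R2-first: apply at {0↦3, 1↦1} → |E|=5, then 1 more step(s) → NF |V|=4 |E|=4 V={0:B, 1:C, 2:A, 4:D} E=0-r->1 1-q->0 1-q->2 4-p->1
branch R3-first: apply at {0↦4, 1↦2, 2↦1, 3↦3} → |E|=4, then 2 more step(s) → NF |V|=3 |E|=2 V={0:B, 1:C, 2:A} E=0-r->1 1-q->0
graphs not isomorphic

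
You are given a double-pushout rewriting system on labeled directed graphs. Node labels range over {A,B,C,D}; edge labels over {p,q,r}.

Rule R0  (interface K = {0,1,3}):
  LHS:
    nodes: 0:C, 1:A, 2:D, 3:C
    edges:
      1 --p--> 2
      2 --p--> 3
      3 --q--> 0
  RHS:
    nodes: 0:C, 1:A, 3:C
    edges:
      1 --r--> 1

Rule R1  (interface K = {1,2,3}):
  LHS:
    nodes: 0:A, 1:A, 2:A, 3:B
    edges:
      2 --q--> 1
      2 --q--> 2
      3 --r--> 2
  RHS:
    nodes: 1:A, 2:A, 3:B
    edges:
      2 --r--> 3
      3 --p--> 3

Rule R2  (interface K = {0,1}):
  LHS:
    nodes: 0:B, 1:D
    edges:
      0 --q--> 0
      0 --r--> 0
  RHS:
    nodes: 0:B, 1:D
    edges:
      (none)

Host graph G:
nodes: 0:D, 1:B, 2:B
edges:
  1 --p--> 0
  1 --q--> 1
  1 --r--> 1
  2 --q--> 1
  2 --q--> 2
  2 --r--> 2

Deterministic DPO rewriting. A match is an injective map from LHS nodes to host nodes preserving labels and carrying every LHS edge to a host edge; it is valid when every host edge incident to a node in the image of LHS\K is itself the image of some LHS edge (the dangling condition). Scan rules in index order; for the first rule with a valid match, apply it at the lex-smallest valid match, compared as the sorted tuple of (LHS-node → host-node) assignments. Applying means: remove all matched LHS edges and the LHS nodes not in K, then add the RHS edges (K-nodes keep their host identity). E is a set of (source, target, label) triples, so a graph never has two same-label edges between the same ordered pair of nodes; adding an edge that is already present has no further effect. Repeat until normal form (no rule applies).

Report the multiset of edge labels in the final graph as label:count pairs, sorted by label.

Answer: p:1 q:1

Steps:
initial: |V|=3 |E|=6  E = 1-p->0 1-q->1 1-r->1 2-q->1 2-q->2 2-r->2
step 1: apply R2 at {0↦1, 1↦0}  → |V|=3 |E|=4  E = 1-p->0 2-q->1 2-q->2 2-r->2
step 2: apply R2 at {0↦2, 1↦0}  → |V|=3 |E|=2  E = 1-p->0 2-q->1
normal form: no rule applies after step 2
NF edges: [(1, 0, 'p'), (2, 1, 'q')]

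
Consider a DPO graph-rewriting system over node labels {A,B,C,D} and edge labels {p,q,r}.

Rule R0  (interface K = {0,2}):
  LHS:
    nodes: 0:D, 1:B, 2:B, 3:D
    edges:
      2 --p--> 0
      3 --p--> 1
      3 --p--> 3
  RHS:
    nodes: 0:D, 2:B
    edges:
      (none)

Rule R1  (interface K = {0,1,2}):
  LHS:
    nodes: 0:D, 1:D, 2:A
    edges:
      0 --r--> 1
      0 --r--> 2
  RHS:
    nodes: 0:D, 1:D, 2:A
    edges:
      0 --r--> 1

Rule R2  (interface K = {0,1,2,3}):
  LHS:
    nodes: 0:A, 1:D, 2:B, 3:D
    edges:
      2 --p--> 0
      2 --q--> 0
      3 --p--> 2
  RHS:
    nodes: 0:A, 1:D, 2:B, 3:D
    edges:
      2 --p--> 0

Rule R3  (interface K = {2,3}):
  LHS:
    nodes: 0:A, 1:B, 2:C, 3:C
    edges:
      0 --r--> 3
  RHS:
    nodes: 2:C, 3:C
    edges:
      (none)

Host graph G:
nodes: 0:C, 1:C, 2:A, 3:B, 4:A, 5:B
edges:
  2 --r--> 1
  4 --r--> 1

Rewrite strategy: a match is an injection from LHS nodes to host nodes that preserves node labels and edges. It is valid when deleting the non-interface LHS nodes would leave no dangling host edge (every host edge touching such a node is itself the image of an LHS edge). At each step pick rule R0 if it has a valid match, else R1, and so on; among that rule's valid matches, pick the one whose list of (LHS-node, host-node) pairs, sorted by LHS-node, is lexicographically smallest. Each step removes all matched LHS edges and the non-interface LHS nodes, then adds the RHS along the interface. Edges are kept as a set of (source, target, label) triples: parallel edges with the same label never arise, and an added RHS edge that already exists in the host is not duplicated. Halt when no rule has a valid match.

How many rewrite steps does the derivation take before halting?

[0] host  ⇒  6 nodes, 2 edges  {2-r->1 4-r->1}
[1] R3 @ {0↦2, 1↦3, 2↦0, 3↦1}  ⇒  4 nodes, 1 edges  {4-r->1}
[2] R3 @ {0↦4, 1↦5, 2↦0, 3↦1}  ⇒  2 nodes, 0 edges  {∅}
final graph: no rule applies after step 2

Answer: 2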